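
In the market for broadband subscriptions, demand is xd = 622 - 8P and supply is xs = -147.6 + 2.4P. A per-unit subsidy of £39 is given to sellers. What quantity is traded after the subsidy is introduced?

x' = 102

Pre-subsidy: 622 - 8P = -147.6 + 2.4P gives P* = 74, x* = 30.
With the subsidy, sellers receive Ps = Pb + 39 for each unit, where Pb is the price buyers pay.
Supply in terms of Pb becomes xs = -147.6 + 2.4(Pb + 39) = -54 + 2.4Pb. Setting this equal to demand: 622 - 8Pb = -54 + 2.4Pb, so Pb = 65.
Sellers receive Ps = 65 + 39 = 104; x' = 622 − 8·65 = 102.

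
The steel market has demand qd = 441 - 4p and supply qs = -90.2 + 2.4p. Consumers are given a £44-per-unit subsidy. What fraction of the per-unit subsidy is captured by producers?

Pre-subsidy: 441 - 4p = -90.2 + 2.4p gives p* = 83, q* = 109.
With the rebate, buyers effectively pay pb = ps − 44, where ps is the price sellers receive.
Demand in terms of ps becomes qd = 441 − 4(ps − 44) = 617 - 4ps. Setting this equal to supply: 617 - 4ps = -90.2 + 2.4ps, so ps = 110.5.
Buyers pay pb = 110.5 − 44 = 66.5; q' = -90.2 + 2.4·110.5 = 175.
Buyers' price falls by p* − pb = 83 − 66.5 = 16.5; sellers' price rises by ps − p* = 110.5 − 83 = 27.5.
So producers capture 27.5/44 = 0.625 of each unit of subsidy.

Producer share = 0.625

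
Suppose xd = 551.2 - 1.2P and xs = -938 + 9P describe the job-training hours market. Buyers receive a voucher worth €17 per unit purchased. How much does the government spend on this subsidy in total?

Government cost = €6698

Pre-subsidy: 551.2 - 1.2P = -938 + 9P gives P* = 146, x* = 376.
With the rebate, buyers effectively pay Pb = Ps − 17, where Ps is the price sellers receive.
Demand in terms of Ps becomes xd = 551.2 − 1.2(Ps − 17) = 571.6 - 1.2Ps. Setting this equal to supply: 571.6 - 1.2Ps = -938 + 9Ps, so Ps = 148.
Buyers pay Pb = 148 − 17 = 131; x' = -938 + 9·148 = 394.
Government outlay = subsidy × quantity = 17 × 394 = 6698.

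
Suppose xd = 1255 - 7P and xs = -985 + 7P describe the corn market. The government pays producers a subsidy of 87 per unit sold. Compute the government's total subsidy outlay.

Government cost = 38236.5

Pre-subsidy: 1255 - 7P = -985 + 7P gives P* = 160, x* = 135.
With the subsidy, sellers receive Ps = Pb + 87 for each unit, where Pb is the price buyers pay.
Supply in terms of Pb becomes xs = -985 + 7(Pb + 87) = -376 + 7Pb. Setting this equal to demand: 1255 - 7Pb = -376 + 7Pb, so Pb = 116.5.
Sellers receive Ps = 116.5 + 87 = 203.5; x' = 1255 − 7·116.5 = 439.5.
Government outlay = subsidy × quantity = 87 × 439.5 = 38236.5.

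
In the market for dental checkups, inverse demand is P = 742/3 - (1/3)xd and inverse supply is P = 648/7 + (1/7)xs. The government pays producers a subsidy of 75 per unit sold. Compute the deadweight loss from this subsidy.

Pre-subsidy: 742/3 - (1/3)x = 648/7 + (1/7)x gives x* = 325 and P* = 139.
With the subsidy, sellers receive Ps = Pb + 75 for each unit, where Pb is the price buyers pay.
On the curves, Pb = 742/3 - (1/3)x and Ps = 648/7 + (1/7)x; the wedge Ps − Pb = 75 gives 648/7 + (1/7)x − (742/3 - (1/3)x) = 75, so x' = 482.5.
Then Pb = 742/3 − (1/3)·482.5 = 86.5 and Ps = 648/7 + (1/7)·482.5 = 161.5.
The subsidy expands output by 482.5 − 325 = 157.5 past the efficient level; on those units the gap between marginal cost and willingness to pay runs from 0 up to 75.
DWL = ½ × 75 × 157.5 = 5906.25.

Deadweight loss = 5906.25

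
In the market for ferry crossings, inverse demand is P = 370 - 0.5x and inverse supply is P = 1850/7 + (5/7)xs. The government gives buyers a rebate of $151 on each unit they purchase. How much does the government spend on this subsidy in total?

Government cost = 542694/17

Pre-subsidy: 370 - 0.5x = 1850/7 + (5/7)x gives x* = 1480/17 and P* = 5550/17.
With the rebate, buyers effectively pay Pb = Ps − 151, where Ps is the price sellers receive.
On the curves, Pb = 370 - 0.5x and Ps = 1850/7 + (5/7)x; the wedge Ps − Pb = 151 gives 1850/7 + (5/7)x − (370 - 0.5x) = 151, so x' = 3594/17.
Then Pb = 370 − 0.5·(3594/17) = 4493/17 and Ps = 1850/7 + (5/7)·(3594/17) = 7060/17.
Government outlay = subsidy × quantity = 151 × 3594/17 = 542694/17.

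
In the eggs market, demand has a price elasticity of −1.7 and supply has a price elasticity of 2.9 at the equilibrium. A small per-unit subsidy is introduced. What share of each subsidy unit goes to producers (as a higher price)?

Producer share = 17/46

For a small subsidy around the equilibrium, the benefit split depends on the relative slopes, which at a point are proportional to the elasticities.
Buyer share = εs/(εs + |εd|) = 2.9/(2.9 + 1.7) = 29/46; seller share = |εd|/(εs + |εd|) = 17/46.
So producers capture 17/46 of the subsidy.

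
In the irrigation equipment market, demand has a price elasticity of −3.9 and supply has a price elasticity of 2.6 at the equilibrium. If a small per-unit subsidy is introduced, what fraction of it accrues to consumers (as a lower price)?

For a small subsidy around the equilibrium, the benefit split depends on the relative slopes, which at a point are proportional to the elasticities.
Buyer share = εs/(εs + |εd|) = 2.6/(2.6 + 3.9) = 0.4; seller share = |εd|/(εs + |εd|) = 0.6.

Consumer share = 0.4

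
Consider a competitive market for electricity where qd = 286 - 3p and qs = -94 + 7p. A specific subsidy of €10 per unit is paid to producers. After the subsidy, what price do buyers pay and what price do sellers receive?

Buyers pay €31; sellers receive €41

Pre-subsidy: 286 - 3p = -94 + 7p gives p* = 38, q* = 172.
With the subsidy, sellers receive ps = pb + 10 for each unit, where pb is the price buyers pay.
Supply in terms of pb becomes qs = -94 + 7(pb + 10) = -24 + 7pb. Setting this equal to demand: 286 - 3pb = -24 + 7pb, so pb = 31.
Sellers receive ps = 31 + 10 = 41; q' = 286 − 3·31 = 193.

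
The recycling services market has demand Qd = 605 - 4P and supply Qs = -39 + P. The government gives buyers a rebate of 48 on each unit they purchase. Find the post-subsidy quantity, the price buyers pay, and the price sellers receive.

Q' = 128.2; buyers pay 119.2; sellers receive 167.2

Pre-subsidy: 605 - 4P = -39 + P gives P* = 128.8, Q* = 89.8.
With the rebate, buyers effectively pay Pb = Ps − 48, where Ps is the price sellers receive.
Demand in terms of Ps becomes Qd = 605 − 4(Ps − 48) = 797 - 4Ps. Setting this equal to supply: 797 - 4Ps = -39 + Ps, so Ps = 167.2.
Buyers pay Pb = 167.2 − 48 = 119.2; Q' = -39 + 1·167.2 = 128.2.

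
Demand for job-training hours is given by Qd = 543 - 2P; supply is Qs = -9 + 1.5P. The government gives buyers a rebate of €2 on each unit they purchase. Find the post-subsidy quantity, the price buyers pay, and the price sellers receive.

Q' = 1605/7; buyers pay 1098/7; sellers receive 1112/7

Pre-subsidy: 543 - 2P = -9 + 1.5P gives P* = 1104/7, Q* = 1593/7.
With the rebate, buyers effectively pay Pb = Ps − 2, where Ps is the price sellers receive.
Demand in terms of Ps becomes Qd = 543 − 2(Ps − 2) = 547 - 2Ps. Setting this equal to supply: 547 - 2Ps = -9 + 1.5Ps, so Ps = 1112/7.
Buyers pay Pb = 1112/7 − 2 = 1098/7; Q' = -9 + 1.5·(1112/7) = 1605/7.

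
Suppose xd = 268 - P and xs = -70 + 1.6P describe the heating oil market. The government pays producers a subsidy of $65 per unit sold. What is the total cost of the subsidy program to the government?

Pre-subsidy: 268 - P = -70 + 1.6P gives P* = 130, x* = 138.
With the subsidy, sellers receive Ps = Pb + 65 for each unit, where Pb is the price buyers pay.
Supply in terms of Pb becomes xs = -70 + 1.6(Pb + 65) = 34 + 1.6Pb. Setting this equal to demand: 268 - Pb = 34 + 1.6Pb, so Pb = 90.
Sellers receive Ps = 90 + 65 = 155; x' = 268 − 1·90 = 178.
Government outlay = subsidy × quantity = 65 × 178 = 11570.

Government cost = $11570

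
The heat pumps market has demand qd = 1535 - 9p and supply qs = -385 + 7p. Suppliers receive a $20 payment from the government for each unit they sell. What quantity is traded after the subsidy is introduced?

q' = 533.75

Pre-subsidy: 1535 - 9p = -385 + 7p gives p* = 120, q* = 455.
With the subsidy, sellers receive ps = pb + 20 for each unit, where pb is the price buyers pay.
Supply in terms of pb becomes qs = -385 + 7(pb + 20) = -245 + 7pb. Setting this equal to demand: 1535 - 9pb = -245 + 7pb, so pb = 111.25.
Sellers receive ps = 111.25 + 20 = 131.25; q' = 1535 − 9·111.25 = 533.75.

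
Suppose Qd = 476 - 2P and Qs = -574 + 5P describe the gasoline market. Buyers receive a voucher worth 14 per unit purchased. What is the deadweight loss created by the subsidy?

Deadweight loss = 140

Pre-subsidy: 476 - 2P = -574 + 5P gives P* = 150, Q* = 176.
With the rebate, buyers effectively pay Pb = Ps − 14, where Ps is the price sellers receive.
Demand in terms of Ps becomes Qd = 476 − 2(Ps − 14) = 504 - 2Ps. Setting this equal to supply: 504 - 2Ps = -574 + 5Ps, so Ps = 154.
Buyers pay Pb = 154 − 14 = 140; Q' = -574 + 5·154 = 196.
The subsidy expands output by 196 − 176 = 20 past the efficient level; on those units the gap between marginal cost and willingness to pay runs from 0 up to 14.
DWL = ½ × 14 × 20 = 140.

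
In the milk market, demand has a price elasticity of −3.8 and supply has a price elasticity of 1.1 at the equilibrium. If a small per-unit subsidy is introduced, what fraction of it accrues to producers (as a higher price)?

For a small subsidy around the equilibrium, the benefit split depends on the relative slopes, which at a point are proportional to the elasticities.
Buyer share = εs/(εs + |εd|) = 1.1/(1.1 + 3.8) = 11/49; seller share = |εd|/(εs + |εd|) = 38/49.
So producers capture 38/49 of the subsidy.

Producer share = 38/49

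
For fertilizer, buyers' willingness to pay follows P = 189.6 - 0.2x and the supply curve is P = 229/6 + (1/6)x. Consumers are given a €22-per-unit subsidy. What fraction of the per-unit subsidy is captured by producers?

Producer share = 5/11

Pre-subsidy: 189.6 - 0.2x = 229/6 + (1/6)x gives x* = 413 and P* = 107.
With the rebate, buyers effectively pay Pb = Ps − 22, where Ps is the price sellers receive.
On the curves, Pb = 189.6 - 0.2x and Ps = 229/6 + (1/6)x; the wedge Ps − Pb = 22 gives 229/6 + (1/6)x − (189.6 - 0.2x) = 22, so x' = 473.
Then Pb = 189.6 − 0.2·473 = 95 and Ps = 229/6 + (1/6)·473 = 117.
Buyers' price falls by P* − Pb = 107 − 95 = 12; sellers' price rises by Ps − P* = 117 − 107 = 10.
So producers capture 10/22 = 5/11 of each unit of subsidy.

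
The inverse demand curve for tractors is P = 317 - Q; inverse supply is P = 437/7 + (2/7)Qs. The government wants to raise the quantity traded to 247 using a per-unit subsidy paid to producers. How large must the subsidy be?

At Q = 247, from the demand curve buyers pay Pb = 317 − 1·247 = 70; from the supply curve sellers need Ps = 437/7 + (2/7)·247 = 133.
The subsidy must fill the gap: s = Ps − Pb = 133 − 70 = 63.

Required subsidy s = 63 per unit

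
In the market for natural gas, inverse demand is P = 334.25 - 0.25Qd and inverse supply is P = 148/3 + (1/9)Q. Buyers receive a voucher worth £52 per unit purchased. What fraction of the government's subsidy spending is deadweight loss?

DWL / government spending = 24/311

Pre-subsidy: 334.25 - 0.25Q = 148/3 + (1/9)Q gives Q* = 789 and P* = 137.
With the rebate, buyers effectively pay Pb = Ps − 52, where Ps is the price sellers receive.
On the curves, Pb = 334.25 - 0.25Q and Ps = 148/3 + (1/9)Q; the wedge Ps − Pb = 52 gives 148/3 + (1/9)Q − (334.25 - 0.25Q) = 52, so Q' = 933.
Then Pb = 334.25 − 0.25·933 = 101 and Ps = 148/3 + (1/9)·933 = 153.
ΔCS = ½(789 + 933)(137 − 101) = 30996; ΔPS = ½(789 + 933)(153 − 137) = 13776.
Government spending = 52 × 933 = 48516.
DWL = ½ × 52 × (933 − 789) = 3744; fraction = 3744 / 48516 = 24/311.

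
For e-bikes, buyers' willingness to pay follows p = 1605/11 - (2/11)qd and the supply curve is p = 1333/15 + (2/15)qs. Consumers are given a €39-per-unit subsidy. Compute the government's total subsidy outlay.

Pre-subsidy: 1605/11 - (2/11)q = 1333/15 + (2/15)q gives q* = 181 and p* = 113.
With the rebate, buyers effectively pay pb = ps − 39, where ps is the price sellers receive.
On the curves, pb = 1605/11 - (2/11)q and ps = 1333/15 + (2/15)q; the wedge ps − pb = 39 gives 1333/15 + (2/15)q − (1605/11 - (2/11)q) = 39, so q' = 304.75.
Then pb = 1605/11 − (2/11)·304.75 = 90.5 and ps = 1333/15 + (2/15)·304.75 = 129.5.
Government outlay = subsidy × quantity = 39 × 304.75 = 11885.25.

Government cost = €11885.25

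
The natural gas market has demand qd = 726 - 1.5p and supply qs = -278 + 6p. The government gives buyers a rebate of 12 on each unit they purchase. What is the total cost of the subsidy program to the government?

Pre-subsidy: 726 - 1.5p = -278 + 6p gives p* = 2008/15, q* = 525.2.
With the rebate, buyers effectively pay pb = ps − 12, where ps is the price sellers receive.
Demand in terms of ps becomes qd = 726 − 1.5(ps − 12) = 744 - 1.5ps. Setting this equal to supply: 744 - 1.5ps = -278 + 6ps, so ps = 2044/15.
Buyers pay pb = 2044/15 − 12 = 1864/15; q' = -278 + 6·(2044/15) = 539.6.
Government outlay = subsidy × quantity = 12 × 539.6 = 6475.2.

Government cost = 6475.2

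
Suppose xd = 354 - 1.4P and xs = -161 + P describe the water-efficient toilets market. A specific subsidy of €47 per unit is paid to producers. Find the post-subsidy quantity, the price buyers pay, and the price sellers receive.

Pre-subsidy: 354 - 1.4P = -161 + P gives P* = 2575/12, x* = 643/12.
With the subsidy, sellers receive Ps = Pb + 47 for each unit, where Pb is the price buyers pay.
Supply in terms of Pb becomes xs = -161 + 1(Pb + 47) = -114 + Pb. Setting this equal to demand: 354 - 1.4Pb = -114 + Pb, so Pb = 195.
Sellers receive Ps = 195 + 47 = 242; x' = 354 − 1.4·195 = 81.

x' = 81; buyers pay €195; sellers receive €242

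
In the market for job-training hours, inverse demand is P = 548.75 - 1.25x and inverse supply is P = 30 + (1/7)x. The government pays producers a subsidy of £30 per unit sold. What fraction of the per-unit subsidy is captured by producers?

Pre-subsidy: 548.75 - 1.25x = 30 + (1/7)x gives x* = 14525/39 and P* = 3245/39.
With the subsidy, sellers receive Ps = Pb + 30 for each unit, where Pb is the price buyers pay.
On the curves, Pb = 548.75 - 1.25x and Ps = 30 + (1/7)x; the wedge Ps − Pb = 30 gives 30 + (1/7)x − (548.75 - 1.25x) = 30, so x' = 15365/39.
Then Pb = 548.75 − 1.25·(15365/39) = 2195/39 and Ps = 30 + (1/7)·(15365/39) = 3365/39.
Buyers' price falls by P* − Pb = 3245/39 − 2195/39 = 350/13; sellers' price rises by Ps − P* = 3365/39 − 3245/39 = 40/13.
So producers capture (40/13)/30 = 4/39 of each unit of subsidy.

Producer share = 4/39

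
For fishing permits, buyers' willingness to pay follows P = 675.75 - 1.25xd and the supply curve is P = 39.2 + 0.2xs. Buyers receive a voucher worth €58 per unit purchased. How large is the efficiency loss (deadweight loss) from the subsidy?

Deadweight loss = €1160

Pre-subsidy: 675.75 - 1.25x = 39.2 + 0.2x gives x* = 439 and P* = 127.
With the rebate, buyers effectively pay Pb = Ps − 58, where Ps is the price sellers receive.
On the curves, Pb = 675.75 - 1.25x and Ps = 39.2 + 0.2x; the wedge Ps − Pb = 58 gives 39.2 + 0.2x − (675.75 - 1.25x) = 58, so x' = 479.
Then Pb = 675.75 − 1.25·479 = 77 and Ps = 39.2 + 0.2·479 = 135.
The subsidy expands output by 479 − 439 = 40 past the efficient level; on those units the gap between marginal cost and willingness to pay runs from 0 up to 58.
DWL = ½ × 58 × 40 = 1160.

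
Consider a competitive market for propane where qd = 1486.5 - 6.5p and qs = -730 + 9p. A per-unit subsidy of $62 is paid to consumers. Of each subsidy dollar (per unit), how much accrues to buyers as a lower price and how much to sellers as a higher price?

Buyers gain $36 per unit; sellers gain $26 per unit

Pre-subsidy: 1486.5 - 6.5p = -730 + 9p gives p* = 143, q* = 557.
With the rebate, buyers effectively pay pb = ps − 62, where ps is the price sellers receive.
Demand in terms of ps becomes qd = 1486.5 − 6.5(ps − 62) = 1889.5 - 6.5ps. Setting this equal to supply: 1889.5 - 6.5ps = -730 + 9ps, so ps = 169.
Buyers pay pb = 169 − 62 = 107; q' = -730 + 9·169 = 791.
Buyers' price falls by p* − pb = 143 − 107 = 36; sellers' price rises by ps − p* = 169 − 143 = 26.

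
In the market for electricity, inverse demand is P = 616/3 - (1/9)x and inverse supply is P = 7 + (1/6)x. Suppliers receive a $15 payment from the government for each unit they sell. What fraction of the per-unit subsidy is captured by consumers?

Pre-subsidy: 616/3 - (1/9)x = 7 + (1/6)x gives x* = 714 and P* = 126.
With the subsidy, sellers receive Ps = Pb + 15 for each unit, where Pb is the price buyers pay.
On the curves, Pb = 616/3 - (1/9)x and Ps = 7 + (1/6)x; the wedge Ps − Pb = 15 gives 7 + (1/6)x − (616/3 - (1/9)x) = 15, so x' = 768.
Then Pb = 616/3 − (1/9)·768 = 120 and Ps = 7 + (1/6)·768 = 135.
Buyers' price falls by P* − Pb = 126 − 120 = 6; sellers' price rises by Ps − P* = 135 − 126 = 9.
So consumers capture 6/15 = 0.4 of each unit of subsidy.

Consumer share = 0.4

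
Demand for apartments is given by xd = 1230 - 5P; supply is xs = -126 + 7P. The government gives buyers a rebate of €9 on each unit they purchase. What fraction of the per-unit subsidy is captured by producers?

Pre-subsidy: 1230 - 5P = -126 + 7P gives P* = 113, x* = 665.
With the rebate, buyers effectively pay Pb = Ps − 9, where Ps is the price sellers receive.
Demand in terms of Ps becomes xd = 1230 − 5(Ps − 9) = 1275 - 5Ps. Setting this equal to supply: 1275 - 5Ps = -126 + 7Ps, so Ps = 116.75.
Buyers pay Pb = 116.75 − 9 = 107.75; x' = -126 + 7·116.75 = 691.25.
Buyers' price falls by P* − Pb = 113 − 107.75 = 5.25; sellers' price rises by Ps − P* = 116.75 − 113 = 3.75.
So producers capture 3.75/9 = 5/12 of each unit of subsidy.

Producer share = 5/12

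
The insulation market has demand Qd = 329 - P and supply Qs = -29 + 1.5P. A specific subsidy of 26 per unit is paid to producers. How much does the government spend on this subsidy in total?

Pre-subsidy: 329 - P = -29 + 1.5P gives P* = 143.2, Q* = 185.8.
With the subsidy, sellers receive Ps = Pb + 26 for each unit, where Pb is the price buyers pay.
Supply in terms of Pb becomes Qs = -29 + 1.5(Pb + 26) = 10 + 1.5Pb. Setting this equal to demand: 329 - Pb = 10 + 1.5Pb, so Pb = 127.6.
Sellers receive Ps = 127.6 + 26 = 153.6; Q' = 329 − 1·127.6 = 201.4.
Government outlay = subsidy × quantity = 26 × 201.4 = 5236.4.

Government cost = 5236.4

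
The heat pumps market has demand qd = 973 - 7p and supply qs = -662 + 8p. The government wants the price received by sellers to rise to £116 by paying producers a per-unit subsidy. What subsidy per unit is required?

Required subsidy s = £15 per unit

At a seller price of 116, quantity supplied is -662 + 8·116 = 266.
Buyers absorb 266 only when they pay pb with 973 − 7·pb = 266, i.e. pb = 101.
s = ps − pb = 116 − 101 = 15.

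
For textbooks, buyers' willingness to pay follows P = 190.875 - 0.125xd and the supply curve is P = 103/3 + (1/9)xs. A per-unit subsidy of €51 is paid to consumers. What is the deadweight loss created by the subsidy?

Deadweight loss = €5508

Pre-subsidy: 190.875 - 0.125x = 103/3 + (1/9)x gives x* = 663 and P* = 108.
With the rebate, buyers effectively pay Pb = Ps − 51, where Ps is the price sellers receive.
On the curves, Pb = 190.875 - 0.125x and Ps = 103/3 + (1/9)x; the wedge Ps − Pb = 51 gives 103/3 + (1/9)x − (190.875 - 0.125x) = 51, so x' = 879.
Then Pb = 190.875 − 0.125·879 = 81 and Ps = 103/3 + (1/9)·879 = 132.
The subsidy expands output by 879 − 663 = 216 past the efficient level; on those units the gap between marginal cost and willingness to pay runs from 0 up to 51.
DWL = ½ × 51 × 216 = 5508.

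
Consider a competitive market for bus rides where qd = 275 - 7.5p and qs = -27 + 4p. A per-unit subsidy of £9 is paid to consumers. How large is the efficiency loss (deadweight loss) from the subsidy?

Deadweight loss = 2430/23

Pre-subsidy: 275 - 7.5p = -27 + 4p gives p* = 604/23, q* = 1795/23.
With the rebate, buyers effectively pay pb = ps − 9, where ps is the price sellers receive.
Demand in terms of ps becomes qd = 275 − 7.5(ps − 9) = 342.5 - 7.5ps. Setting this equal to supply: 342.5 - 7.5ps = -27 + 4ps, so ps = 739/23.
Buyers pay pb = 739/23 − 9 = 532/23; q' = -27 + 4·(739/23) = 2335/23.
The subsidy expands output by 2335/23 − 1795/23 = 540/23 past the efficient level; on those units the gap between marginal cost and willingness to pay runs from 0 up to 9.
DWL = ½ × 9 × 540/23 = 2430/23.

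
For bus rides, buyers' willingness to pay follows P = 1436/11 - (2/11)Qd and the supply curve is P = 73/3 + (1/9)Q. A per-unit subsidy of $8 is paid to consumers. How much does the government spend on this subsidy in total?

Government cost = 90456/29

Pre-subsidy: 1436/11 - (2/11)Q = 73/3 + (1/9)Q gives Q* = 10515/29 and P* = 1874/29.
With the rebate, buyers effectively pay Pb = Ps − 8, where Ps is the price sellers receive.
On the curves, Pb = 1436/11 - (2/11)Q and Ps = 73/3 + (1/9)Q; the wedge Ps − Pb = 8 gives 73/3 + (1/9)Q − (1436/11 - (2/11)Q) = 8, so Q' = 11307/29.
Then Pb = 1436/11 − (2/11)·(11307/29) = 1730/29 and Ps = 73/3 + (1/9)·(11307/29) = 1962/29.
Government outlay = subsidy × quantity = 8 × 11307/29 = 90456/29.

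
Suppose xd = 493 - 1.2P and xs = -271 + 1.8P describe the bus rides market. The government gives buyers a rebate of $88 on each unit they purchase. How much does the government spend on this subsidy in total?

Pre-subsidy: 493 - 1.2P = -271 + 1.8P gives P* = 764/3, x* = 187.4.
With the rebate, buyers effectively pay Pb = Ps − 88, where Ps is the price sellers receive.
Demand in terms of Ps becomes xd = 493 − 1.2(Ps − 88) = 598.6 - 1.2Ps. Setting this equal to supply: 598.6 - 1.2Ps = -271 + 1.8Ps, so Ps = 4348/15.
Buyers pay Pb = 4348/15 − 88 = 3028/15; x' = -271 + 1.8·(4348/15) = 250.76.
Government outlay = subsidy × quantity = 88 × 250.76 = 22066.88.

Government cost = $22066.88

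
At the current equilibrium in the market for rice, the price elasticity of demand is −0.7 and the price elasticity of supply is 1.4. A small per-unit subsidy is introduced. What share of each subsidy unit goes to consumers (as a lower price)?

Consumer share = 2/3

For a small subsidy around the equilibrium, the benefit split depends on the relative slopes, which at a point are proportional to the elasticities.
Buyer share = εs/(εs + |εd|) = 1.4/(1.4 + 0.7) = 2/3; seller share = |εd|/(εs + |εd|) = 1/3.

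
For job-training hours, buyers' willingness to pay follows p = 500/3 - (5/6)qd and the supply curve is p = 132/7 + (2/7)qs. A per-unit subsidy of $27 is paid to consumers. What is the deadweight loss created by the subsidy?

Pre-subsidy: 500/3 - (5/6)q = 132/7 + (2/7)q gives q* = 6208/47 and p* = 2660/47.
With the rebate, buyers effectively pay pb = ps − 27, where ps is the price sellers receive.
On the curves, pb = 500/3 - (5/6)q and ps = 132/7 + (2/7)q; the wedge ps − pb = 27 gives 132/7 + (2/7)q − (500/3 - (5/6)q) = 27, so q' = 7342/47.
Then pb = 500/3 − (5/6)·(7342/47) = 1715/47 and ps = 132/7 + (2/7)·(7342/47) = 2984/47.
The subsidy expands output by 7342/47 − 6208/47 = 1134/47 past the efficient level; on those units the gap between marginal cost and willingness to pay runs from 0 up to 27.
DWL = ½ × 27 × 1134/47 = 15309/47.

Deadweight loss = 15309/47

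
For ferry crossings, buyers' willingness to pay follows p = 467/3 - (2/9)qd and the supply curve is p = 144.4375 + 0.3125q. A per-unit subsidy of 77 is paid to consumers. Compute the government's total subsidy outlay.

Pre-subsidy: 467/3 - (2/9)q = 144.4375 + 0.3125q gives q* = 21 and p* = 151.
With the rebate, buyers effectively pay pb = ps − 77, where ps is the price sellers receive.
On the curves, pb = 467/3 - (2/9)q and ps = 144.4375 + 0.3125q; the wedge ps − pb = 77 gives 144.4375 + 0.3125q − (467/3 - (2/9)q) = 77, so q' = 165.
Then pb = 467/3 − (2/9)·165 = 119 and ps = 144.4375 + 0.3125·165 = 196.
Government outlay = subsidy × quantity = 77 × 165 = 12705.

Government cost = 12705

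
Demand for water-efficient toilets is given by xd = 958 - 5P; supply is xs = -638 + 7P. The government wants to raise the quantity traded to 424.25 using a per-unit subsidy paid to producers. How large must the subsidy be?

At x = 424.25, invert demand for the buyer price: Pb = (958 − 424.25)/5 = 106.75; invert supply for the seller price: Ps = (424.25 − (-638))/7 = 151.75.
The subsidy must fill the gap: s = Ps − Pb = 151.75 − 106.75 = 45.

Required subsidy s = 45 per unit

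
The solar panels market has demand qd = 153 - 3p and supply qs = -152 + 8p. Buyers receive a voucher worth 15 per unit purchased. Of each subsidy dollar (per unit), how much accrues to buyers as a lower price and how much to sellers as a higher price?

Buyers gain 120/11 per unit; sellers gain 45/11 per unit

Pre-subsidy: 153 - 3p = -152 + 8p gives p* = 305/11, q* = 768/11.
With the rebate, buyers effectively pay pb = ps − 15, where ps is the price sellers receive.
Demand in terms of ps becomes qd = 153 − 3(ps − 15) = 198 - 3ps. Setting this equal to supply: 198 - 3ps = -152 + 8ps, so ps = 350/11.
Buyers pay pb = 350/11 − 15 = 185/11; q' = -152 + 8·(350/11) = 1128/11.
Buyers' price falls by p* − pb = 305/11 − 185/11 = 120/11; sellers' price rises by ps − p* = 350/11 − 305/11 = 45/11.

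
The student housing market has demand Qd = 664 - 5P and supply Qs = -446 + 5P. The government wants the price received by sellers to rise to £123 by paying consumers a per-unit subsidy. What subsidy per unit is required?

At a seller price of 123, quantity supplied is -446 + 5·123 = 169.
Buyers absorb 169 only when they pay Pb with 664 − 5·Pb = 169, i.e. Pb = 99.
s = Ps − Pb = 123 − 99 = 24.

Required subsidy s = £24 per unit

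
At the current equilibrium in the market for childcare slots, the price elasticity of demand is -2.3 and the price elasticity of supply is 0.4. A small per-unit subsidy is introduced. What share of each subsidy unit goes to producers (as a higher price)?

Producer share = 23/27

For a small subsidy around the equilibrium, the benefit split depends on the relative slopes, which at a point are proportional to the elasticities.
Buyer share = εs/(εs + |εd|) = 0.4/(0.4 + 2.3) = 4/27; seller share = |εd|/(εs + |εd|) = 23/27.
So producers capture 23/27 of the subsidy.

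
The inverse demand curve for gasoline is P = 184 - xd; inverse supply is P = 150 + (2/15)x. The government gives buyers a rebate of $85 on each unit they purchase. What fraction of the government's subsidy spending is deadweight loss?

DWL / government spending = 5/14

Pre-subsidy: 184 - x = 150 + (2/15)x gives x* = 30 and P* = 154.
With the rebate, buyers effectively pay Pb = Ps − 85, where Ps is the price sellers receive.
On the curves, Pb = 184 - x and Ps = 150 + (2/15)x; the wedge Ps − Pb = 85 gives 150 + (2/15)x − (184 - x) = 85, so x' = 105.
Then Pb = 184 − 1·105 = 79 and Ps = 150 + (2/15)·105 = 164.
ΔCS = ½(30 + 105)(154 − 79) = 5062.5; ΔPS = ½(30 + 105)(164 − 154) = 675.
Government spending = 85 × 105 = 8925.
DWL = ½ × 85 × (105 − 30) = 3187.5; fraction = 3187.5 / 8925 = 5/14.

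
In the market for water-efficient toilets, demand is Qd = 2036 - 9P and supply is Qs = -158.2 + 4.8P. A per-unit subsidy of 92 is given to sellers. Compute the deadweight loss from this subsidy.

Deadweight loss = 13248

Pre-subsidy: 2036 - 9P = -158.2 + 4.8P gives P* = 159, Q* = 605.
With the subsidy, sellers receive Ps = Pb + 92 for each unit, where Pb is the price buyers pay.
Supply in terms of Pb becomes Qs = -158.2 + 4.8(Pb + 92) = 283.4 + 4.8Pb. Setting this equal to demand: 2036 - 9Pb = 283.4 + 4.8Pb, so Pb = 127.
Sellers receive Ps = 127 + 92 = 219; Q' = 2036 − 9·127 = 893.
The subsidy expands output by 893 − 605 = 288 past the efficient level; on those units the gap between marginal cost and willingness to pay runs from 0 up to 92.
DWL = ½ × 92 × 288 = 13248.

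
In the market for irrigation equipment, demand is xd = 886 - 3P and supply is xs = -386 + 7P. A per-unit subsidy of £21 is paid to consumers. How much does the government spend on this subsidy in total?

Pre-subsidy: 886 - 3P = -386 + 7P gives P* = 127.2, x* = 504.4.
With the rebate, buyers effectively pay Pb = Ps − 21, where Ps is the price sellers receive.
Demand in terms of Ps becomes xd = 886 − 3(Ps − 21) = 949 - 3Ps. Setting this equal to supply: 949 - 3Ps = -386 + 7Ps, so Ps = 133.5.
Buyers pay Pb = 133.5 − 21 = 112.5; x' = -386 + 7·133.5 = 548.5.
Government outlay = subsidy × quantity = 21 × 548.5 = 11518.5.

Government cost = £11518.5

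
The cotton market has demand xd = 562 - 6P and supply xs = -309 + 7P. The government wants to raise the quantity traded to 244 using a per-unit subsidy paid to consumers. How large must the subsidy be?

At x = 244, invert demand for the buyer price: Pb = (562 − 244)/6 = 53; invert supply for the seller price: Ps = (244 − (-309))/7 = 79.
The subsidy must fill the gap: s = Ps − Pb = 79 − 53 = 26.

Required subsidy s = 26 per unit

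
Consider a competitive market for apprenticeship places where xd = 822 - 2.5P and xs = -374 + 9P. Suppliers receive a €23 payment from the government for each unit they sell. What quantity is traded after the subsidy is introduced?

Pre-subsidy: 822 - 2.5P = -374 + 9P gives P* = 104, x* = 562.
With the subsidy, sellers receive Ps = Pb + 23 for each unit, where Pb is the price buyers pay.
Supply in terms of Pb becomes xs = -374 + 9(Pb + 23) = -167 + 9Pb. Setting this equal to demand: 822 - 2.5Pb = -167 + 9Pb, so Pb = 86.
Sellers receive Ps = 86 + 23 = 109; x' = 822 − 2.5·86 = 607.

x' = 607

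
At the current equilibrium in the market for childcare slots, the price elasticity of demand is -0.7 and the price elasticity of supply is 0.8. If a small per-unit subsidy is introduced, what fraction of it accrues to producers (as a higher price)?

For a small subsidy around the equilibrium, the benefit split depends on the relative slopes, which at a point are proportional to the elasticities.
Buyer share = εs/(εs + |εd|) = 0.8/(0.8 + 0.7) = 8/15; seller share = |εd|/(εs + |εd|) = 7/15.
So producers capture 7/15 of the subsidy.

Producer share = 7/15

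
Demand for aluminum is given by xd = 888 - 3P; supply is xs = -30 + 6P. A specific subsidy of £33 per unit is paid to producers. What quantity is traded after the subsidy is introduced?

x' = 648

Pre-subsidy: 888 - 3P = -30 + 6P gives P* = 102, x* = 582.
With the subsidy, sellers receive Ps = Pb + 33 for each unit, where Pb is the price buyers pay.
Supply in terms of Pb becomes xs = -30 + 6(Pb + 33) = 168 + 6Pb. Setting this equal to demand: 888 - 3Pb = 168 + 6Pb, so Pb = 80.
Sellers receive Ps = 80 + 33 = 113; x' = 888 − 3·80 = 648.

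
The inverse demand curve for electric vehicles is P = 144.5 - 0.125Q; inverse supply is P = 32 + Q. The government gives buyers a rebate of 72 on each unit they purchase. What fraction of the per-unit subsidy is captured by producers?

Pre-subsidy: 144.5 - 0.125Q = 32 + Q gives Q* = 100 and P* = 132.
With the rebate, buyers effectively pay Pb = Ps − 72, where Ps is the price sellers receive.
On the curves, Pb = 144.5 - 0.125Q and Ps = 32 + Q; the wedge Ps − Pb = 72 gives 32 + Q − (144.5 - 0.125Q) = 72, so Q' = 164.
Then Pb = 144.5 − 0.125·164 = 124 and Ps = 32 + 1·164 = 196.
Buyers' price falls by P* − Pb = 132 − 124 = 8; sellers' price rises by Ps − P* = 196 − 132 = 64.
So producers capture 64/72 = 8/9 of each unit of subsidy.

Producer share = 8/9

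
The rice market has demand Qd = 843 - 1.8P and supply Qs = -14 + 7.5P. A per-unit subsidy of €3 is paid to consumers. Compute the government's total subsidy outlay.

Government cost = 63378/31

Pre-subsidy: 843 - 1.8P = -14 + 7.5P gives P* = 8570/93, Q* = 20991/31.
With the rebate, buyers effectively pay Pb = Ps − 3, where Ps is the price sellers receive.
Demand in terms of Ps becomes Qd = 843 − 1.8(Ps − 3) = 848.4 - 1.8Ps. Setting this equal to supply: 848.4 - 1.8Ps = -14 + 7.5Ps, so Ps = 8624/93.
Buyers pay Pb = 8624/93 − 3 = 8345/93; Q' = -14 + 7.5·(8624/93) = 21126/31.
Government outlay = subsidy × quantity = 3 × 21126/31 = 63378/31.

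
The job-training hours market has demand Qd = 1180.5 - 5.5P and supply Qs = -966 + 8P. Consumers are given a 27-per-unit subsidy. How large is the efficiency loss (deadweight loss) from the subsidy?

Deadweight loss = 1188

Pre-subsidy: 1180.5 - 5.5P = -966 + 8P gives P* = 159, Q* = 306.
With the rebate, buyers effectively pay Pb = Ps − 27, where Ps is the price sellers receive.
Demand in terms of Ps becomes Qd = 1180.5 − 5.5(Ps − 27) = 1329 - 5.5Ps. Setting this equal to supply: 1329 - 5.5Ps = -966 + 8Ps, so Ps = 170.
Buyers pay Pb = 170 − 27 = 143; Q' = -966 + 8·170 = 394.
The subsidy expands output by 394 − 306 = 88 past the efficient level; on those units the gap between marginal cost and willingness to pay runs from 0 up to 27.
DWL = ½ × 27 × 88 = 1188.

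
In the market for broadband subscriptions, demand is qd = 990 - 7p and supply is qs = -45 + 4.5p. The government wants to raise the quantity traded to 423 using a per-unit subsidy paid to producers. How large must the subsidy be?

Required subsidy s = 23 per unit

At q = 423, invert demand for the buyer price: pb = (990 − 423)/7 = 81; invert supply for the seller price: ps = (423 − (-45))/4.5 = 104.
The subsidy must fill the gap: s = ps − pb = 104 − 81 = 23.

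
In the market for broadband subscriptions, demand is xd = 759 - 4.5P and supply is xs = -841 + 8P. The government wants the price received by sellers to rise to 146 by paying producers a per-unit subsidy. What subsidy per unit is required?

At a seller price of 146, quantity supplied is -841 + 8·146 = 327.
Buyers absorb 327 only when they pay Pb with 759 − 4.5·Pb = 327, i.e. Pb = 96.
s = Ps − Pb = 146 − 96 = 50.

Required subsidy s = 50 per unit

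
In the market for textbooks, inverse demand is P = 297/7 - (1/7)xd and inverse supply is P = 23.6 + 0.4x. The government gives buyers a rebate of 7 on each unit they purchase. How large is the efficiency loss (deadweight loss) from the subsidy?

Pre-subsidy: 297/7 - (1/7)x = 23.6 + 0.4x gives x* = 659/19 and P* = 712/19.
With the rebate, buyers effectively pay Pb = Ps − 7, where Ps is the price sellers receive.
On the curves, Pb = 297/7 - (1/7)x and Ps = 23.6 + 0.4x; the wedge Ps − Pb = 7 gives 23.6 + 0.4x − (297/7 - (1/7)x) = 7, so x' = 904/19.
Then Pb = 297/7 − (1/7)·(904/19) = 677/19 and Ps = 23.6 + 0.4·(904/19) = 810/19.
The subsidy expands output by 904/19 − 659/19 = 245/19 past the efficient level; on those units the gap between marginal cost and willingness to pay runs from 0 up to 7.
DWL = ½ × 7 × 245/19 = 1715/38.

Deadweight loss = 1715/38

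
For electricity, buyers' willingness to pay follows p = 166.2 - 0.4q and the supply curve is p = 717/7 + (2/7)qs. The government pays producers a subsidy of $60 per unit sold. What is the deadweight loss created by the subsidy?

Pre-subsidy: 166.2 - 0.4q = 717/7 + (2/7)q gives q* = 93 and p* = 129.
With the subsidy, sellers receive ps = pb + 60 for each unit, where pb is the price buyers pay.
On the curves, pb = 166.2 - 0.4q and ps = 717/7 + (2/7)q; the wedge ps − pb = 60 gives 717/7 + (2/7)q − (166.2 - 0.4q) = 60, so q' = 180.5.
Then pb = 166.2 − 0.4·180.5 = 94 and ps = 717/7 + (2/7)·180.5 = 154.
The subsidy expands output by 180.5 − 93 = 87.5 past the efficient level; on those units the gap between marginal cost and willingness to pay runs from 0 up to 60.
DWL = ½ × 60 × 87.5 = 2625.

Deadweight loss = $2625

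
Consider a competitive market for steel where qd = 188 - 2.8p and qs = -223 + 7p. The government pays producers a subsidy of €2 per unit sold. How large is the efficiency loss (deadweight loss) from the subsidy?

Deadweight loss = €4

Pre-subsidy: 188 - 2.8p = -223 + 7p gives p* = 2055/49, q* = 494/7.
With the subsidy, sellers receive ps = pb + 2 for each unit, where pb is the price buyers pay.
Supply in terms of pb becomes qs = -223 + 7(pb + 2) = -209 + 7pb. Setting this equal to demand: 188 - 2.8pb = -209 + 7pb, so pb = 1985/49.
Sellers receive ps = 1985/49 + 2 = 2083/49; q' = 188 − 2.8·(1985/49) = 522/7.
The subsidy expands output by 522/7 − 494/7 = 4 past the efficient level; on those units the gap between marginal cost and willingness to pay runs from 0 up to 2.
DWL = ½ × 2 × 4 = 4.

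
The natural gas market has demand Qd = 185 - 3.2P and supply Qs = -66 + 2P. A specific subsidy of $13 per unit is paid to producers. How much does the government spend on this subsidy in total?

Pre-subsidy: 185 - 3.2P = -66 + 2P gives P* = 1255/26, Q* = 397/13.
With the subsidy, sellers receive Ps = Pb + 13 for each unit, where Pb is the price buyers pay.
Supply in terms of Pb becomes Qs = -66 + 2(Pb + 13) = -40 + 2Pb. Setting this equal to demand: 185 - 3.2Pb = -40 + 2Pb, so Pb = 1125/26.
Sellers receive Ps = 1125/26 + 13 = 1463/26; Q' = 185 − 3.2·(1125/26) = 605/13.
Government outlay = subsidy × quantity = 13 × 605/13 = 605.

Government cost = $605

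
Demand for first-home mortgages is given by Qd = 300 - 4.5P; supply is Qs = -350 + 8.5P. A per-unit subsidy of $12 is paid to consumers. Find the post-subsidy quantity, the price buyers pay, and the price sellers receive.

Q' = 1434/13; buyers pay 548/13; sellers receive 704/13

Pre-subsidy: 300 - 4.5P = -350 + 8.5P gives P* = 50, Q* = 75.
With the rebate, buyers effectively pay Pb = Ps − 12, where Ps is the price sellers receive.
Demand in terms of Ps becomes Qd = 300 − 4.5(Ps − 12) = 354 - 4.5Ps. Setting this equal to supply: 354 - 4.5Ps = -350 + 8.5Ps, so Ps = 704/13.
Buyers pay Pb = 704/13 − 12 = 548/13; Q' = -350 + 8.5·(704/13) = 1434/13.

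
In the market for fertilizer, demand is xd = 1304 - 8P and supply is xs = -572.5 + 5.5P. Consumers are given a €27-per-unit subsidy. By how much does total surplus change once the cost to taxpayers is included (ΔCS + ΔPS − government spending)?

Net change in total surplus = -€1188

Pre-subsidy: 1304 - 8P = -572.5 + 5.5P gives P* = 139, x* = 192.
With the rebate, buyers effectively pay Pb = Ps − 27, where Ps is the price sellers receive.
Demand in terms of Ps becomes xd = 1304 − 8(Ps − 27) = 1520 - 8Ps. Setting this equal to supply: 1520 - 8Ps = -572.5 + 5.5Ps, so Ps = 155.
Buyers pay Pb = 155 − 27 = 128; x' = -572.5 + 5.5·155 = 280.
ΔCS = ½(192 + 280)(139 − 128) = 2596; ΔPS = ½(192 + 280)(155 − 139) = 3776.
Government spending = 27 × 280 = 7560.
Net change = 2596 + 3776 − 7560 = -1188. The loss equals the DWL triangle ½·27·88.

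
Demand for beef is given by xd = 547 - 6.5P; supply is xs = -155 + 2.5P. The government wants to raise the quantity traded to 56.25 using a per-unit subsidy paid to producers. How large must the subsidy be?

Required subsidy s = 9 per unit

At x = 56.25, invert demand for the buyer price: Pb = (547 − 56.25)/6.5 = 75.5; invert supply for the seller price: Ps = (56.25 − (-155))/2.5 = 84.5.
The subsidy must fill the gap: s = Ps − Pb = 84.5 − 75.5 = 9.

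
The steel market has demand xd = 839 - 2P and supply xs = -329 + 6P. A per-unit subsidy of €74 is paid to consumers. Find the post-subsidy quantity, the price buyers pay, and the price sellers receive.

Pre-subsidy: 839 - 2P = -329 + 6P gives P* = 146, x* = 547.
With the rebate, buyers effectively pay Pb = Ps − 74, where Ps is the price sellers receive.
Demand in terms of Ps becomes xd = 839 − 2(Ps − 74) = 987 - 2Ps. Setting this equal to supply: 987 - 2Ps = -329 + 6Ps, so Ps = 164.5.
Buyers pay Pb = 164.5 − 74 = 90.5; x' = -329 + 6·164.5 = 658.

x' = 658; buyers pay €90.5; sellers receive €164.5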